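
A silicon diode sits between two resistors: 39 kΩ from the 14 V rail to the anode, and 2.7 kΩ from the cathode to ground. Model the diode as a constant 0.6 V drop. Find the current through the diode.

The two resistors are in series with the diode, so KVL gives 14 = I·39 + 0.6 + I·2.7.
I = (14 − 0.6) / (39 + 2.7) kΩ = 13.4 / 41.7 = 0.321 mA.

I ≈ 0.32 mA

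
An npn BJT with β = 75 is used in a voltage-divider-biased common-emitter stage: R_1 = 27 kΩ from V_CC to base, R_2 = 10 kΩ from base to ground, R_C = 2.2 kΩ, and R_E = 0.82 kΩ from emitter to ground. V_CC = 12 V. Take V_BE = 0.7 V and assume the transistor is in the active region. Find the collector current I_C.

I_C ≈ 2.7 mA

Thevenize the base divider: V_Th = V_CC·R_2/(R_1+R_2) = 12×10/37 = 3.24 V, R_Th = R_1‖R_2 = 7.3 kΩ.
Base-emitter loop: V_Th = I_B·R_Th + V_BE + (β+1)I_B·R_E, so I_B = (3.24 − 0.7) / (7.3 + 76×0.82) = 0.0365 mA.
I_C = β·I_B = 75×0.0365 = 2.74 mA, and I_E = (β+1)I_B = 2.78 mA.
V_CE = V_CC − I_C·R_C − I_E·R_E = 12 − 2.74×2.2 − 2.78×0.82 = 3.7 V.
V_CE = 3.7 V > 0.2 V confirms active-region operation.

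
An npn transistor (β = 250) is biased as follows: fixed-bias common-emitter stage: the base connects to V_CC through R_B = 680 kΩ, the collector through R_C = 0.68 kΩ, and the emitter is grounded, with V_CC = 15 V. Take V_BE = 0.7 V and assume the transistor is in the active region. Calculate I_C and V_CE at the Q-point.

I_C ≈ 5.3 mA, V_CE ≈ 11 V

Base loop: V_CC = I_B·R_B + V_BE, so I_B = (15 − 0.7)/680 kΩ = 0.021 mA.
In the active region I_C = β·I_B = 250 × 0.021 = 5.26 mA.
Collector loop: V_CE = V_CC − I_C·R_C = 15 − 5.26×0.68 = 11.4 V.
Since V_CE = 11.4 V > V_CE(sat) ≈ 0.2 V, the transistor is in the active region as assumed.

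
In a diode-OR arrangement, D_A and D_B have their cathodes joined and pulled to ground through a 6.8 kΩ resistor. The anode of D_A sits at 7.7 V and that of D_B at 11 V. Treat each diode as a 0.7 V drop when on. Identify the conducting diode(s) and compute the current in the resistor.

Only D_B conducts; I_R ≈ 1.5 mA

Assume both conduct. Then node N would need to be at both 7.7−0.7 = 7 V and 11−0.7 = 10.3 V, which is impossible.
Assume only D_B conducts: V_N = 11 − 0.7 = 10.3 V, so I_R = 10.3/6.8 = 1.51 mA.
Check D_A: its anode-to-cathode voltage is 7.7 − 10.3 = -2.6 V < 0.7 V, so it is off. The assumption is consistent.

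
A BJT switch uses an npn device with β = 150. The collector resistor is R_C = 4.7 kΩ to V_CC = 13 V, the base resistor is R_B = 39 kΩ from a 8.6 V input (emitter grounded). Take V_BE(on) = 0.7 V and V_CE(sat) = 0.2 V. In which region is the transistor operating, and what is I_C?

saturation; I_C ≈ 2.7 mA

Assume active: I_B = (8.6 − 0.7)/39 = 0.203 mA, giving I_C = β·I_B = 30.4 mA.
But then V_CE = 13 − 30.4×4.7 = -130 V < V_CE(sat) = 0.2 V — impossible in the active region.
So the transistor is saturated. With V_CE = 0.2 V, I_C = (V_CC − 0.2)/R_C = 12.8/4.7 = 2.72 mA.
Check: β·I_B = 30.4 mA > I_C = 2.72 mA, confirming saturation.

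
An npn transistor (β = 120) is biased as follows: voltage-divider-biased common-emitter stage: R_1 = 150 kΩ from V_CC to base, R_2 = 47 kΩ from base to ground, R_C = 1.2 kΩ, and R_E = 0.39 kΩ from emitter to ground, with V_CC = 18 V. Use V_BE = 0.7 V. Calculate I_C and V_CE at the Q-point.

Thevenize the base divider: V_Th = V_CC·R_2/(R_1+R_2) = 18×47/197 = 4.29 V, R_Th = R_1‖R_2 = 35.8 kΩ.
Base-emitter loop: V_Th = I_B·R_Th + V_BE + (β+1)I_B·R_E, so I_B = (4.29 − 0.7) / (35.8 + 121×0.39) = 0.0433 mA.
I_C = β·I_B = 120×0.0433 = 5.2 mA, and I_E = (β+1)I_B = 5.24 mA.
V_CE = V_CC − I_C·R_C − I_E·R_E = 18 − 5.2×1.2 − 5.24×0.39 = 9.72 V.
V_CE = 9.72 V > 0.2 V confirms active-region operation.

I_C ≈ 5.2 mA, V_CE ≈ 9.7 V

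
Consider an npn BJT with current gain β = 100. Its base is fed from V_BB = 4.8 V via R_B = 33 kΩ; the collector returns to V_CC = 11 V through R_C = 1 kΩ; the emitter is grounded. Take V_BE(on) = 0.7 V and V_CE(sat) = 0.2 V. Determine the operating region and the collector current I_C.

Assume active: I_B = (4.8 − 0.7)/33 = 0.124 mA, giving I_C = β·I_B = 12.4 mA.
But then V_CE = 11 − 12.4×1 = -1.42 V < V_CE(sat) = 0.2 V — impossible in the active region.
So the transistor is saturated. With V_CE = 0.2 V, I_C = (V_CC − 0.2)/R_C = 10.8/1 = 10.8 mA.
Check: β·I_B = 12.4 mA > I_C = 10.8 mA, confirming saturation.

saturation; I_C ≈ 11 mA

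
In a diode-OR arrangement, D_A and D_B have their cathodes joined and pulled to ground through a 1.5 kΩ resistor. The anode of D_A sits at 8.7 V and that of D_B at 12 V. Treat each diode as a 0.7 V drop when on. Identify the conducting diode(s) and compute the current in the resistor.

Assume both conduct. Then node N would need to be at both 8.7−0.7 = 8 V and 12−0.7 = 11.3 V, which is impossible.
Assume only D_B conducts: V_N = 12 − 0.7 = 11.3 V, so I_R = 11.3/1.5 = 7.53 mA.
Check D_A: its anode-to-cathode voltage is 8.7 − 11.3 = -2.6 V < 0.7 V, so it is off. The assumption is consistent.

Only D_B conducts; I_R ≈ 7.5 mA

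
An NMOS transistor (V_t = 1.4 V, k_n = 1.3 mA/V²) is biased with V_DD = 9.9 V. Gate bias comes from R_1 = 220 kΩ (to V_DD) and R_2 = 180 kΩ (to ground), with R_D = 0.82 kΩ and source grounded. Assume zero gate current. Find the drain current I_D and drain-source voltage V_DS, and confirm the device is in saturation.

V_G = V_DD·R_2/(R_1+R_2) = 9.9×180/400 = 4.46 V. With the source grounded, V_GS = V_G = 4.46 V.
Assume saturation: I_D = (k_n/2)(V_GS − V_t)² = (1.3/2)×(4.46 − 1.4)² = 0.65×3.06² = 6.07 mA.
V_DS = V_DD − I_D·R_D = 9.9 − 6.07×0.82 = 4.93 V.
Saturation requires V_DS ≥ V_GS − V_t = 3.06 V; 4.93 ≥ 3.06 ✓.

I_D ≈ 6.1 mA, V_DS ≈ 4.9 V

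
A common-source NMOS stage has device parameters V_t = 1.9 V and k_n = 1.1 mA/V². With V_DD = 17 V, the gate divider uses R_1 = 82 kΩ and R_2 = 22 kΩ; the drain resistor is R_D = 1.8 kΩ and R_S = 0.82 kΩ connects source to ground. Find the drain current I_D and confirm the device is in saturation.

I_D ≈ 0.7 mA

V_G = V_DD·R_2/(R_1+R_2) = 17×22/104 = 3.6 V.
Assume saturation: I_D = (k_n/2)(V_GS − V_t)² with V_GS = V_G − I_D·R_S = 3.6 − 0.82·I_D.
Substituting gives 0.37·I_D² − 2.53·I_D + 1.58 = 0, with roots I_D = 0.696 or 6.14 mA.
The root I_D = 6.14 mA gives V_GS = -1.44 V ≤ V_t, so take I_D = 0.696 mA.
Then V_GS = 3.03 V and V_DS = V_DD − I_D(R_D+R_S) = 17 − 0.696×2.62 = 15.2 V.
Saturation requires V_DS ≥ V_GS − V_t = 1.13 V; 15.2 ≥ 1.13 ✓.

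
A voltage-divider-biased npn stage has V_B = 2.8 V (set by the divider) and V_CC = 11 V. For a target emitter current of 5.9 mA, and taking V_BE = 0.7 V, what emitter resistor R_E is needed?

V_E = V_B − V_BE = 2.8 − 0.7 = 2.1 V.
R_E = V_E / I_E = 2.1 / 5.9 = 0.356 kΩ.

R_E ≈ 0.36 kΩ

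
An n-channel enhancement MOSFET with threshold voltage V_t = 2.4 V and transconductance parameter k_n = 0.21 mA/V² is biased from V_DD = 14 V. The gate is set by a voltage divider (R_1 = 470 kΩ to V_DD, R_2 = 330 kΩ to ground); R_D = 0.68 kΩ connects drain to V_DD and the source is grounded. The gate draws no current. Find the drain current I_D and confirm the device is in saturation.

I_D ≈ 1.2 mA

V_G = V_DD·R_2/(R_1+R_2) = 14×330/800 = 5.78 V. With the source grounded, V_GS = V_G = 5.78 V.
Assume saturation: I_D = (k_n/2)(V_GS − V_t)² = (0.21/2)×(5.78 − 2.4)² = 0.105×3.38² = 1.2 mA.
V_DS = V_DD − I_D·R_D = 14 − 1.2×0.68 = 13.2 V.
Saturation requires V_DS ≥ V_GS − V_t = 3.38 V; 13.2 ≥ 3.38 ✓.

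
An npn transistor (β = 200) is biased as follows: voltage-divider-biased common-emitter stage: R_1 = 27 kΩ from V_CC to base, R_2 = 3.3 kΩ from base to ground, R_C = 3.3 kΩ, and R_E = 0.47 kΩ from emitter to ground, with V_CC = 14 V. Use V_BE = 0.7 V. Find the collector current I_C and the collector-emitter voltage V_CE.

I_C ≈ 1.7 mA, V_CE ≈ 7.6 V

Thevenize the base divider: V_Th = V_CC·R_2/(R_1+R_2) = 14×3.3/30.3 = 1.52 V, R_Th = R_1‖R_2 = 2.94 kΩ.
Base-emitter loop: V_Th = I_B·R_Th + V_BE + (β+1)I_B·R_E, so I_B = (1.52 − 0.7) / (2.94 + 201×0.47) = 0.00847 mA.
I_C = β·I_B = 200×0.00847 = 1.69 mA, and I_E = (β+1)I_B = 1.7 mA.
V_CE = V_CC − I_C·R_C − I_E·R_E = 14 − 1.69×3.3 − 1.7×0.47 = 7.61 V.
V_CE = 7.61 V > 0.2 V confirms active-region operation.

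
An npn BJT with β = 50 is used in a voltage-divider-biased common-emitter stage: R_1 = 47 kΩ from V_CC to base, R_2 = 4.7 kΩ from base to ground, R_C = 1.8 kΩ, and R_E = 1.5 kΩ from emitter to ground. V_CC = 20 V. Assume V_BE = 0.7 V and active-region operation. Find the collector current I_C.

I_C ≈ 0.69 mA

Thevenize the base divider: V_Th = V_CC·R_2/(R_1+R_2) = 20×4.7/51.7 = 1.82 V, R_Th = R_1‖R_2 = 4.27 kΩ.
Base-emitter loop: V_Th = I_B·R_Th + V_BE + (β+1)I_B·R_E, so I_B = (1.82 − 0.7) / (4.27 + 51×1.5) = 0.0138 mA.
I_C = β·I_B = 50×0.0138 = 0.692 mA, and I_E = (β+1)I_B = 0.706 mA.
V_CE = V_CC − I_C·R_C − I_E·R_E = 20 − 0.692×1.8 − 0.706×1.5 = 17.7 V.
V_CE = 17.7 V > 0.2 V confirms active-region operation.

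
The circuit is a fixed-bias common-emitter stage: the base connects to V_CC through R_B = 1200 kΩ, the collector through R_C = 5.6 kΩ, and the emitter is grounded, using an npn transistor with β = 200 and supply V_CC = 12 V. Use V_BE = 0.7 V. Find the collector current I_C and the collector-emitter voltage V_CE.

I_C ≈ 1.9 mA, V_CE ≈ 1.5 V

Base loop: V_CC = I_B·R_B + V_BE, so I_B = (12 − 0.7)/1200 kΩ = 0.00942 mA.
In the active region I_C = β·I_B = 200 × 0.00942 = 1.88 mA.
Collector loop: V_CE = V_CC − I_C·R_C = 12 − 1.88×5.6 = 1.45 V.
Since V_CE = 1.45 V > V_CE(sat) ≈ 0.2 V, the transistor is in the active region as assumed.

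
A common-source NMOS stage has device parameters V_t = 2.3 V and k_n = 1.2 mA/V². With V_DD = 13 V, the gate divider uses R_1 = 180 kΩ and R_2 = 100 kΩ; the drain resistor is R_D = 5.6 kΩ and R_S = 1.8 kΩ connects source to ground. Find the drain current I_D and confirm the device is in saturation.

V_G = V_DD·R_2/(R_1+R_2) = 13×100/280 = 4.64 V.
Assume saturation: I_D = (k_n/2)(V_GS − V_t)² with V_GS = V_G − I_D·R_S = 4.64 − 1.8·I_D.
Substituting gives 1.94·I_D² − 6.06·I_D + 3.29 = 0, with roots I_D = 0.701 or 2.42 mA.
The root I_D = 2.42 mA gives V_GS = 0.293 V ≤ V_t, so take I_D = 0.701 mA.
Then V_GS = 3.38 V and V_DS = V_DD − I_D(R_D+R_S) = 13 − 0.701×7.4 = 7.81 V.
Saturation requires V_DS ≥ V_GS − V_t = 1.08 V; 7.81 ≥ 1.08 ✓.

I_D ≈ 0.7 mA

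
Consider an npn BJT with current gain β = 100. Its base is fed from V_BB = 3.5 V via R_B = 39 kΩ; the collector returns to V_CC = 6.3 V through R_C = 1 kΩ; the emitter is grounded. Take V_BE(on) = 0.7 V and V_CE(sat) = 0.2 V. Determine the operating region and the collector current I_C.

Assume active: I_B = (3.5 − 0.7)/39 = 0.0718 mA, giving I_C = β·I_B = 7.18 mA.
But then V_CE = 6.3 − 7.18×1 = -0.879 V < V_CE(sat) = 0.2 V — impossible in the active region.
So the transistor is saturated. With V_CE = 0.2 V, I_C = (V_CC − 0.2)/R_C = 6.1/1 = 6.1 mA.
Check: β·I_B = 7.18 mA > I_C = 6.1 mA, confirming saturation.

saturation; I_C ≈ 6.1 mA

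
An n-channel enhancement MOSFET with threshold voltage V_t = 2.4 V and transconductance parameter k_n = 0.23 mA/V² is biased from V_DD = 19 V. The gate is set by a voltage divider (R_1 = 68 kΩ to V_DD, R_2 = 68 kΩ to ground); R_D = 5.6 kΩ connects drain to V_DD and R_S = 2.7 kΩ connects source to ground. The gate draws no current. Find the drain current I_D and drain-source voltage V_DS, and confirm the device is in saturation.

V_G = V_DD·R_2/(R_1+R_2) = 19×68/136 = 9.5 V.
Assume saturation: I_D = (k_n/2)(V_GS − V_t)² with V_GS = V_G − I_D·R_S = 9.5 − 2.7·I_D.
Substituting gives 0.838·I_D² − 5.41·I_D + 5.8 = 0, with roots I_D = 1.36 or 5.09 mA.
The root I_D = 5.09 mA gives V_GS = -4.26 V ≤ V_t, so take I_D = 1.36 mA.
Then V_GS = 5.84 V and V_DS = V_DD − I_D(R_D+R_S) = 19 − 1.36×8.3 = 7.73 V.
Saturation requires V_DS ≥ V_GS − V_t = 3.44 V; 7.73 ≥ 3.44 ✓.

I_D ≈ 1.4 mA, V_DS ≈ 7.7 V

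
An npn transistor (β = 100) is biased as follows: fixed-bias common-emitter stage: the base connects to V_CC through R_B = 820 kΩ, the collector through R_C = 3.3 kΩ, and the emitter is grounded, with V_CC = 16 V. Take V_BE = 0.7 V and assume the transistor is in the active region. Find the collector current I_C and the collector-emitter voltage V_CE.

Base loop: V_CC = I_B·R_B + V_BE, so I_B = (16 − 0.7)/820 kΩ = 0.0187 mA.
In the active region I_C = β·I_B = 100 × 0.0187 = 1.87 mA.
Collector loop: V_CE = V_CC − I_C·R_C = 16 − 1.87×3.3 = 9.84 V.
Since V_CE = 9.84 V > V_CE(sat) ≈ 0.2 V, the transistor is in the active region as assumed.

I_C ≈ 1.9 mA, V_CE ≈ 9.8 V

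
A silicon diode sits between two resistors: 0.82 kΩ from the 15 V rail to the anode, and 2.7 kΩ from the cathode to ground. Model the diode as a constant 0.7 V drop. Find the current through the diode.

I ≈ 4.1 mA

The two resistors are in series with the diode, so KVL gives 15 = I·0.82 + 0.7 + I·2.7.
I = (15 − 0.7) / (0.82 + 2.7) kΩ = 14.3 / 3.52 = 4.06 mA.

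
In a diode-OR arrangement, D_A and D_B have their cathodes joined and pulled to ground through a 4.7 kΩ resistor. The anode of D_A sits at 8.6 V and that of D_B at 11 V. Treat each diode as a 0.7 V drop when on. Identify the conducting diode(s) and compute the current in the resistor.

Only D_B conducts; I_R ≈ 2.2 mA

Assume both conduct. Then node N would need to be at both 8.6−0.7 = 7.9 V and 11−0.7 = 10.3 V, which is impossible.
Assume only D_B conducts: V_N = 11 − 0.7 = 10.3 V, so I_R = 10.3/4.7 = 2.19 mA.
Check D_A: its anode-to-cathode voltage is 8.6 − 10.3 = -1.7 V < 0.7 V, so it is off. The assumption is consistent.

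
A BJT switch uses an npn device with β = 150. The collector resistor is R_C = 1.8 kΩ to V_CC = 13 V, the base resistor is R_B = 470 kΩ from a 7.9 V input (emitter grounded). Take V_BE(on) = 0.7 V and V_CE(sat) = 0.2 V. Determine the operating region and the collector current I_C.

active; I_C ≈ 2.3 mA

Assume active. Base-emitter loop: I_B = (V_BB − V_BE)/R_B = (7.9 − 0.7)/470 = 0.0153 mA.
I_C = β·I_B = 150×0.0153 = 2.3 mA.
V_CE = V_CC − I_C·R_C = 13 − 2.3×1.8 = 8.86 V > V_CE(sat), so the active-region assumption holds.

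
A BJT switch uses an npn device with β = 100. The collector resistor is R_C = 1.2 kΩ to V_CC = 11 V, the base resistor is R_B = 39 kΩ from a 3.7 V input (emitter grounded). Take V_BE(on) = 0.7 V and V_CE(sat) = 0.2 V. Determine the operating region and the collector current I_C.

active; I_C ≈ 7.7 mA

Assume active. Base-emitter loop: I_B = (V_BB − V_BE)/R_B = (3.7 − 0.7)/39 = 0.0769 mA.
I_C = β·I_B = 100×0.0769 = 7.69 mA.
V_CE = V_CC − I_C·R_C = 11 − 7.69×1.2 = 1.77 V > V_CE(sat), so the active-region assumption holds.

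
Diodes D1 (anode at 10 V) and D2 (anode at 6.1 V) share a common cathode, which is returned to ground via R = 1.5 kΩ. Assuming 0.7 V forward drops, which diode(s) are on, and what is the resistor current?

Only D1 conducts; I_R ≈ 6.2 mA

Assume both conduct. Then node N would need to be at both 10−0.7 = 9.3 V and 6.1−0.7 = 5.4 V, which is impossible.
Assume only D1 conducts: V_N = 10 − 0.7 = 9.3 V, so I_R = 9.3/1.5 = 6.2 mA.
Check D2: its anode-to-cathode voltage is 6.1 − 9.3 = -3.2 V < 0.7 V, so it is off. The assumption is consistent.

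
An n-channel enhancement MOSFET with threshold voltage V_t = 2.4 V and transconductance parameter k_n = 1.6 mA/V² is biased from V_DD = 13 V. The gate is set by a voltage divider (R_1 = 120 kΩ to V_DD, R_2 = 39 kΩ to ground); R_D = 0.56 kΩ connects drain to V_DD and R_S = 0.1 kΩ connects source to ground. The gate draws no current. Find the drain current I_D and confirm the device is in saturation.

V_G = V_DD·R_2/(R_1+R_2) = 13×39/159 = 3.19 V.
Assume saturation: I_D = (k_n/2)(V_GS − V_t)² with V_GS = V_G − I_D·R_S = 3.19 − 0.1·I_D.
Substituting gives 0.008·I_D² − 1.13·I_D + 0.498 = 0, with roots I_D = 0.443 or 140 mA.
The root I_D = 140 mA gives V_GS = -10.8 V ≤ V_t, so take I_D = 0.443 mA.
Then V_GS = 3.14 V and V_DS = V_DD − I_D(R_D+R_S) = 13 − 0.443×0.66 = 12.7 V.
Saturation requires V_DS ≥ V_GS − V_t = 0.744 V; 12.7 ≥ 0.744 ✓.

I_D ≈ 0.44 mA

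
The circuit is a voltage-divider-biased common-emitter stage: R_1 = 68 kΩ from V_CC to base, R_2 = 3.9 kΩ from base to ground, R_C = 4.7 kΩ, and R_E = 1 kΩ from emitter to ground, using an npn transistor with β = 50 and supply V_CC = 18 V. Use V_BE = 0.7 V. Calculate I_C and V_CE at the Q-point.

I_C ≈ 0.25 mA, V_CE ≈ 17 V

Thevenize the base divider: V_Th = V_CC·R_2/(R_1+R_2) = 18×3.9/71.9 = 0.976 V, R_Th = R_1‖R_2 = 3.69 kΩ.
Base-emitter loop: V_Th = I_B·R_Th + V_BE + (β+1)I_B·R_E, so I_B = (0.976 − 0.7) / (3.69 + 51×1) = 0.00505 mA.
I_C = β·I_B = 50×0.00505 = 0.253 mA, and I_E = (β+1)I_B = 0.258 mA.
V_CE = V_CC − I_C·R_C − I_E·R_E = 18 − 0.253×4.7 − 0.258×1 = 16.6 V.
V_CE = 16.6 V > 0.2 V confirms active-region operation.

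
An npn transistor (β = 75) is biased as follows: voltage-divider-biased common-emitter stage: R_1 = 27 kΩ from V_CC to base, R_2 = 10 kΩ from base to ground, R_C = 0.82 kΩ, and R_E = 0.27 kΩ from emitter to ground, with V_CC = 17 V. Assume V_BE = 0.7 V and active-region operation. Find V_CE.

Thevenize the base divider: V_Th = V_CC·R_2/(R_1+R_2) = 17×10/37 = 4.59 V, R_Th = R_1‖R_2 = 7.3 kΩ.
Base-emitter loop: V_Th = I_B·R_Th + V_BE + (β+1)I_B·R_E, so I_B = (4.59 − 0.7) / (7.3 + 76×0.27) = 0.14 mA.
I_C = β·I_B = 75×0.14 = 10.5 mA, and I_E = (β+1)I_B = 10.6 mA.
V_CE = V_CC − I_C·R_C − I_E·R_E = 17 − 10.5×0.82 − 10.6×0.27 = 5.52 V.
V_CE = 5.52 V > 0.2 V confirms active-region operation.

V_CE ≈ 5.5 V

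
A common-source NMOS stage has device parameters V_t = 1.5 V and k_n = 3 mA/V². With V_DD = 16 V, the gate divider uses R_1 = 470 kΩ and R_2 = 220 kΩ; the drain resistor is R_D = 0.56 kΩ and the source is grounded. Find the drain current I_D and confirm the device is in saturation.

I_D ≈ 19 mA

V_G = V_DD·R_2/(R_1+R_2) = 16×220/690 = 5.1 V. With the source grounded, V_GS = V_G = 5.1 V.
Assume saturation: I_D = (k_n/2)(V_GS − V_t)² = (3/2)×(5.1 − 1.5)² = 1.5×3.6² = 19.5 mA.
V_DS = V_DD − I_D·R_D = 16 − 19.5×0.56 = 5.1 V.
Saturation requires V_DS ≥ V_GS − V_t = 3.6 V; 5.1 ≥ 3.6 ✓.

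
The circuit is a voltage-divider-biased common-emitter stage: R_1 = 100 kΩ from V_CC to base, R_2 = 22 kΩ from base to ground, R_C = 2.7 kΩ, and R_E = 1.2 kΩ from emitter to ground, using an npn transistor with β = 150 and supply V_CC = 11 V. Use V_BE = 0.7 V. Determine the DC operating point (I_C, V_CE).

I_C ≈ 0.97 mA, V_CE ≈ 7.2 V

Thevenize the base divider: V_Th = V_CC·R_2/(R_1+R_2) = 11×22/122 = 1.98 V, R_Th = R_1‖R_2 = 18 kΩ.
Base-emitter loop: V_Th = I_B·R_Th + V_BE + (β+1)I_B·R_E, so I_B = (1.98 − 0.7) / (18 + 151×1.2) = 0.00644 mA.
I_C = β·I_B = 150×0.00644 = 0.966 mA, and I_E = (β+1)I_B = 0.973 mA.
V_CE = V_CC − I_C·R_C − I_E·R_E = 11 − 0.966×2.7 − 0.973×1.2 = 7.22 V.
V_CE = 7.22 V > 0.2 V confirms active-region operation.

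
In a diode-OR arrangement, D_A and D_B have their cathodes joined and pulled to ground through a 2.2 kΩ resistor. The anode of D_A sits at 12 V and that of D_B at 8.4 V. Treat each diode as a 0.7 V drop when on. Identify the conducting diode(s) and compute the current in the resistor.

Only D_A conducts; I_R ≈ 5.1 mA

Assume both conduct. Then node N would need to be at both 12−0.7 = 11.3 V and 8.4−0.7 = 7.7 V, which is impossible.
Assume only D_A conducts: V_N = 12 − 0.7 = 11.3 V, so I_R = 11.3/2.2 = 5.14 mA.
Check D_B: its anode-to-cathode voltage is 8.4 − 11.3 = -2.9 V < 0.7 V, so it is off. The assumption is consistent.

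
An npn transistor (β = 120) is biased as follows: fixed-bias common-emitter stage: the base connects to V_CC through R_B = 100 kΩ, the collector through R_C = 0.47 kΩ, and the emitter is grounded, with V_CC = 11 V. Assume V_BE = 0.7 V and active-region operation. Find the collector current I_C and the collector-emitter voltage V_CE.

Base loop: V_CC = I_B·R_B + V_BE, so I_B = (11 − 0.7)/100 kΩ = 0.103 mA.
In the active region I_C = β·I_B = 120 × 0.103 = 12.4 mA.
Collector loop: V_CE = V_CC − I_C·R_C = 11 − 12.4×0.47 = 5.19 V.
Since V_CE = 5.19 V > V_CE(sat) ≈ 0.2 V, the transistor is in the active region as assumed.

I_C ≈ 12 mA, V_CE ≈ 5.2 V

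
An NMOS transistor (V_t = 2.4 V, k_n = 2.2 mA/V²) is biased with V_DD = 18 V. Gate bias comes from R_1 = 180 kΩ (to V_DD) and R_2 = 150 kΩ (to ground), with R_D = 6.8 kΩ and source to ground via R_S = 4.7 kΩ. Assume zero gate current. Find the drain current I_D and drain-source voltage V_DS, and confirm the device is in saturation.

V_G = V_DD·R_2/(R_1+R_2) = 18×150/330 = 8.18 V.
Assume saturation: I_D = (k_n/2)(V_GS − V_t)² with V_GS = V_G − I_D·R_S = 8.18 − 4.7·I_D.
Substituting gives 24.3·I_D² − 60.8·I_D + 36.8 = 0, with roots I_D = 1.02 or 1.48 mA.
The root I_D = 1.48 mA gives V_GS = 1.24 V ≤ V_t, so take I_D = 1.02 mA.
Then V_GS = 3.37 V and V_DS = V_DD − I_D(R_D+R_S) = 18 − 1.02×11.5 = 6.21 V.
Saturation requires V_DS ≥ V_GS − V_t = 0.965 V; 6.21 ≥ 0.965 ✓.

I_D ≈ 1 mA, V_DS ≈ 6.2 V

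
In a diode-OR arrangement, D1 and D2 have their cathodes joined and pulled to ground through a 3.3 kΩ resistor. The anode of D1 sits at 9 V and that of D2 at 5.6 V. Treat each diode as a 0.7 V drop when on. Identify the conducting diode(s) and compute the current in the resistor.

Assume both conduct. Then node N would need to be at both 9−0.7 = 8.3 V and 5.6−0.7 = 4.9 V, which is impossible.
Assume only D1 conducts: V_N = 9 − 0.7 = 8.3 V, so I_R = 8.3/3.3 = 2.52 mA.
Check D2: its anode-to-cathode voltage is 5.6 − 8.3 = -2.7 V < 0.7 V, so it is off. The assumption is consistent.

Only D1 conducts; I_R ≈ 2.5 mA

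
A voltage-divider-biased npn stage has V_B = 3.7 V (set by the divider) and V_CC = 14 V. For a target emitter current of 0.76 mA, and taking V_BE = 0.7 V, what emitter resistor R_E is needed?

R_E ≈ 3.9 kΩ

V_E = V_B − V_BE = 3.7 − 0.7 = 3 V.
R_E = V_E / I_E = 3 / 0.76 = 3.95 kΩ.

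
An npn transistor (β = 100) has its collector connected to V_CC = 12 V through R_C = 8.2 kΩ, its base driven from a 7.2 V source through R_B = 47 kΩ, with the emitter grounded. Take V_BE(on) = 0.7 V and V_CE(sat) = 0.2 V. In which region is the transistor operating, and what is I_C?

saturation; I_C ≈ 1.4 mA

Assume active: I_B = (7.2 − 0.7)/47 = 0.138 mA, giving I_C = β·I_B = 13.8 mA.
But then V_CE = 12 − 13.8×8.2 = -101 V < V_CE(sat) = 0.2 V — impossible in the active region.
So the transistor is saturated. With V_CE = 0.2 V, I_C = (V_CC − 0.2)/R_C = 11.8/8.2 = 1.44 mA.
Check: β·I_B = 13.8 mA > I_C = 1.44 mA, confirming saturation.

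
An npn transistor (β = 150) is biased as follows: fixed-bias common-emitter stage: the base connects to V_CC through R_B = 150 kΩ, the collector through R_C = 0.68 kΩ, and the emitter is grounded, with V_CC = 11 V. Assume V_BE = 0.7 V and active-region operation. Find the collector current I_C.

Base loop: V_CC = I_B·R_B + V_BE, so I_B = (11 − 0.7)/150 kΩ = 0.0687 mA.
In the active region I_C = β·I_B = 150 × 0.0687 = 10.3 mA.
Collector loop: V_CE = V_CC − I_C·R_C = 11 − 10.3×0.68 = 4 V.
Since V_CE = 4 V > V_CE(sat) ≈ 0.2 V, the transistor is in the active region as assumed.

I_C ≈ 10 mA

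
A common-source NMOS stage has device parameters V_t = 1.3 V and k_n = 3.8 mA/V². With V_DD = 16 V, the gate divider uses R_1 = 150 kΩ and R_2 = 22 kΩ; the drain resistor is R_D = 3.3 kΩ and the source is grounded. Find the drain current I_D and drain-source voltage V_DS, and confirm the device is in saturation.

I_D ≈ 1.1 mA, V_DS ≈ 13 V

V_G = V_DD·R_2/(R_1+R_2) = 16×22/172 = 2.05 V. With the source grounded, V_GS = V_G = 2.05 V.
Assume saturation: I_D = (k_n/2)(V_GS − V_t)² = (3.8/2)×(2.05 − 1.3)² = 1.9×0.747² = 1.06 mA.
V_DS = V_DD − I_D·R_D = 16 − 1.06×3.3 = 12.5 V.
Saturation requires V_DS ≥ V_GS − V_t = 0.747 V; 12.5 ≥ 0.747 ✓.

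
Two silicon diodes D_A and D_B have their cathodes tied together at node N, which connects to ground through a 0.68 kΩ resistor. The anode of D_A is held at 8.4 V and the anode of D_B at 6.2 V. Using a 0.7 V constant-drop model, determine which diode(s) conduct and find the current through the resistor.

Only D_A conducts; I_R ≈ 11 mA

Assume both conduct. Then node N would need to be at both 8.4−0.7 = 7.7 V and 6.2−0.7 = 5.5 V, which is impossible.
Assume only D_A conducts: V_N = 8.4 − 0.7 = 7.7 V, so I_R = 7.7/0.68 = 11.3 mA.
Check D_B: its anode-to-cathode voltage is 6.2 − 7.7 = -1.5 V < 0.7 V, so it is off. The assumption is consistent.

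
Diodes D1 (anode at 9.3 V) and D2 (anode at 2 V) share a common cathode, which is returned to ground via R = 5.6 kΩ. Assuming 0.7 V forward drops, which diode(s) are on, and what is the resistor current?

Assume both conduct. Then node N would need to be at both 9.3−0.7 = 8.6 V and 2−0.7 = 1.3 V, which is impossible.
Assume only D1 conducts: V_N = 9.3 − 0.7 = 8.6 V, so I_R = 8.6/5.6 = 1.54 mA.
Check D2: its anode-to-cathode voltage is 2 − 8.6 = -6.6 V < 0.7 V, so it is off. The assumption is consistent.

Only D1 conducts; I_R ≈ 1.5 mA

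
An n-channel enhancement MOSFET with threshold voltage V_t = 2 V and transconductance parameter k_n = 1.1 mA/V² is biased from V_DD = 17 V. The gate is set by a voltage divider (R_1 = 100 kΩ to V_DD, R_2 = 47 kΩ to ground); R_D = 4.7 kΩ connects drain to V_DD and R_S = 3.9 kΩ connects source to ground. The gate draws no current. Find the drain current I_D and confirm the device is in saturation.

V_G = V_DD·R_2/(R_1+R_2) = 17×47/147 = 5.44 V.
Assume saturation: I_D = (k_n/2)(V_GS − V_t)² with V_GS = V_G − I_D·R_S = 5.44 − 3.9·I_D.
Substituting gives 8.37·I_D² − 15.7·I_D + 6.49 = 0, with roots I_D = 0.611 or 1.27 mA.
The root I_D = 1.27 mA gives V_GS = 0.48 V ≤ V_t, so take I_D = 0.611 mA.
Then V_GS = 3.05 V and V_DS = V_DD − I_D(R_D+R_S) = 17 − 0.611×8.6 = 11.7 V.
Saturation requires V_DS ≥ V_GS − V_t = 1.05 V; 11.7 ≥ 1.05 ✓.

I_D ≈ 0.61 mA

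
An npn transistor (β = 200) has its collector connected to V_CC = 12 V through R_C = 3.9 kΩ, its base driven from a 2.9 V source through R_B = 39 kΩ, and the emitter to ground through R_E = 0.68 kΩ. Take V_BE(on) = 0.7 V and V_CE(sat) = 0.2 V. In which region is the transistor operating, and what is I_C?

Assume active. Base-emitter loop: I_B = (V_BB − V_BE)/(R_B + (β+1)R_E) = (2.9 − 0.7)/(39 + 201×0.68) = 0.0125 mA.
I_C = β·I_B = 200×0.0125 = 2.5 mA.
V_CE = V_CC − I_C·R_C − I_E·R_E = 12 − 2.5×3.9 − 2.52×0.68 = 0.521 V > V_CE(sat), so the active-region assumption holds.

active; I_C ≈ 2.5 mA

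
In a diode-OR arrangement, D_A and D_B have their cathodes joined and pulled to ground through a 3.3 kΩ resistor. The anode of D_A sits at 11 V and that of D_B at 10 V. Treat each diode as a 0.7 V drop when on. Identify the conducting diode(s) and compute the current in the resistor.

Only D_A conducts; I_R ≈ 3.1 mA

Assume both conduct. Then node N would need to be at both 11−0.7 = 10.3 V and 10−0.7 = 9.3 V, which is impossible.
Assume only D_A conducts: V_N = 11 − 0.7 = 10.3 V, so I_R = 10.3/3.3 = 3.12 mA.
Check D_B: its anode-to-cathode voltage is 10 − 10.3 = -0.3 V < 0.7 V, so it is off. The assumption is consistent.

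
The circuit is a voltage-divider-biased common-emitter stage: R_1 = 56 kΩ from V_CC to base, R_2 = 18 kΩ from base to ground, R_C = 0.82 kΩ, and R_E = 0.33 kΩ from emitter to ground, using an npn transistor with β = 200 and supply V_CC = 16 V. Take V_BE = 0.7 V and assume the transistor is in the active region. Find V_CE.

Thevenize the base divider: V_Th = V_CC·R_2/(R_1+R_2) = 16×18/74 = 3.89 V, R_Th = R_1‖R_2 = 13.6 kΩ.
Base-emitter loop: V_Th = I_B·R_Th + V_BE + (β+1)I_B·R_E, so I_B = (3.89 − 0.7) / (13.6 + 201×0.33) = 0.0399 mA.
I_C = β·I_B = 200×0.0399 = 7.98 mA, and I_E = (β+1)I_B = 8.02 mA.
V_CE = V_CC − I_C·R_C − I_E·R_E = 16 − 7.98×0.82 − 8.02×0.33 = 6.8 V.
V_CE = 6.8 V > 0.2 V confirms active-region operation.

V_CE ≈ 6.8 V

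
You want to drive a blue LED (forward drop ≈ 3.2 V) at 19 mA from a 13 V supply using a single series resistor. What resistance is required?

R ≈ 0.52 kΩ

The resistor drops V_S − V_D = 13 − 3.2 = 9.8 V at 19 mA.
R = 9.8 V / 19 mA = 0.516 kΩ.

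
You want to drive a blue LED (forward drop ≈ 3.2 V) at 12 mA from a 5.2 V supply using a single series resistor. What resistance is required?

R ≈ 0.17 kΩ

The resistor drops V_S − V_D = 5.2 − 3.2 = 2 V at 12 mA.
R = 2 V / 12 mA = 0.167 kΩ.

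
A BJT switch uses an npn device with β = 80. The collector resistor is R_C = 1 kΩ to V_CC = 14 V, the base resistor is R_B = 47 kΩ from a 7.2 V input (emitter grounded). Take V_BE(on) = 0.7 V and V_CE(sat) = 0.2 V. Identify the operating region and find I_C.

active; I_C ≈ 11 mA

Assume active. Base-emitter loop: I_B = (V_BB − V_BE)/R_B = (7.2 − 0.7)/47 = 0.138 mA.
I_C = β·I_B = 80×0.138 = 11.1 mA.
V_CE = V_CC − I_C·R_C = 14 − 11.1×1 = 2.94 V > V_CE(sat), so the active-region assumption holds.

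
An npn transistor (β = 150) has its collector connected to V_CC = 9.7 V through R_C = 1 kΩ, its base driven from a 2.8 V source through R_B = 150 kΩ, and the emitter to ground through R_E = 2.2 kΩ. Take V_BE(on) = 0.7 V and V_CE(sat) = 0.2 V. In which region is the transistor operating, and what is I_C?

Assume active. Base-emitter loop: I_B = (V_BB − V_BE)/(R_B + (β+1)R_E) = (2.8 − 0.7)/(150 + 151×2.2) = 0.00436 mA.
I_C = β·I_B = 150×0.00436 = 0.653 mA.
V_CE = V_CC − I_C·R_C − I_E·R_E = 9.7 − 0.653×1 − 0.658×2.2 = 7.6 V > V_CE(sat), so the active-region assumption holds.

active; I_C ≈ 0.65 mA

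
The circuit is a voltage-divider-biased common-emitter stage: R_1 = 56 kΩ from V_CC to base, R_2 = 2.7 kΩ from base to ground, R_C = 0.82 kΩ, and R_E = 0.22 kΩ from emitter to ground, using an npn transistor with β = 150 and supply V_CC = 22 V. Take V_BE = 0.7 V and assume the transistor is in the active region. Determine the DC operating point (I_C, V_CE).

I_C ≈ 1.3 mA, V_CE ≈ 21 V

Thevenize the base divider: V_Th = V_CC·R_2/(R_1+R_2) = 22×2.7/58.7 = 1.01 V, R_Th = R_1‖R_2 = 2.58 kΩ.
Base-emitter loop: V_Th = I_B·R_Th + V_BE + (β+1)I_B·R_E, so I_B = (1.01 − 0.7) / (2.58 + 151×0.22) = 0.00871 mA.
I_C = β·I_B = 150×0.00871 = 1.31 mA, and I_E = (β+1)I_B = 1.32 mA.
V_CE = V_CC − I_C·R_C − I_E·R_E = 22 − 1.31×0.82 − 1.32×0.22 = 20.6 V.
V_CE = 20.6 V > 0.2 V confirms active-region operation.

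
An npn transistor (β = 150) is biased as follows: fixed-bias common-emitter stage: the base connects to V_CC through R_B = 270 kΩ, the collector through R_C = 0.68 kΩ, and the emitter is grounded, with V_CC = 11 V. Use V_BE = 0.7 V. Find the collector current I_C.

Base loop: V_CC = I_B·R_B + V_BE, so I_B = (11 − 0.7)/270 kΩ = 0.0381 mA.
In the active region I_C = β·I_B = 150 × 0.0381 = 5.72 mA.
Collector loop: V_CE = V_CC − I_C·R_C = 11 − 5.72×0.68 = 7.11 V.
Since V_CE = 7.11 V > V_CE(sat) ≈ 0.2 V, the transistor is in the active region as assumed.

I_C ≈ 5.7 mA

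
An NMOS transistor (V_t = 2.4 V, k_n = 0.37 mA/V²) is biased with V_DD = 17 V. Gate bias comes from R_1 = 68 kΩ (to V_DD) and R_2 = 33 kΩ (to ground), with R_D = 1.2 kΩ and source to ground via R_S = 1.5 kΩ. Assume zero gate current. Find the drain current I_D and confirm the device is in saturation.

I_D ≈ 0.76 mA

V_G = V_DD·R_2/(R_1+R_2) = 17×33/101 = 5.55 V.
Assume saturation: I_D = (k_n/2)(V_GS − V_t)² with V_GS = V_G − I_D·R_S = 5.55 − 1.5·I_D.
Substituting gives 0.416·I_D² − 2.75·I_D + 1.84 = 0, with roots I_D = 0.756 or 5.85 mA.
The root I_D = 5.85 mA gives V_GS = -3.22 V ≤ V_t, so take I_D = 0.756 mA.
Then V_GS = 4.42 V and V_DS = V_DD − I_D(R_D+R_S) = 17 − 0.756×2.7 = 15 V.
Saturation requires V_DS ≥ V_GS − V_t = 2.02 V; 15 ≥ 2.02 ✓.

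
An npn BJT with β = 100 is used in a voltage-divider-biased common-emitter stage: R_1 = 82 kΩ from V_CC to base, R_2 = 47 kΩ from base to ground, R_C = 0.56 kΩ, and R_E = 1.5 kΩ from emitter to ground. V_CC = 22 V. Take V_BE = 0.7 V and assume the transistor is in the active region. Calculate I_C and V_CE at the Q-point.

I_C ≈ 4 mA, V_CE ≈ 14 V

Thevenize the base divider: V_Th = V_CC·R_2/(R_1+R_2) = 22×47/129 = 8.02 V, R_Th = R_1‖R_2 = 29.9 kΩ.
Base-emitter loop: V_Th = I_B·R_Th + V_BE + (β+1)I_B·R_E, so I_B = (8.02 − 0.7) / (29.9 + 101×1.5) = 0.0403 mA.
I_C = β·I_B = 100×0.0403 = 4.03 mA, and I_E = (β+1)I_B = 4.07 mA.
V_CE = V_CC − I_C·R_C − I_E·R_E = 22 − 4.03×0.56 − 4.07×1.5 = 13.6 V.
V_CE = 13.6 V > 0.2 V confirms active-region operation.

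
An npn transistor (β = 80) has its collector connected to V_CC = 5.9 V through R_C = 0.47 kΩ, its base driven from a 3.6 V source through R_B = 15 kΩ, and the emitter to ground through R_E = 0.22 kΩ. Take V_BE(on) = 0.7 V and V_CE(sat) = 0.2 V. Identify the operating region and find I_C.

Assume active. Base-emitter loop: I_B = (V_BB − V_BE)/(R_B + (β+1)R_E) = (3.6 − 0.7)/(15 + 81×0.22) = 0.0884 mA.
I_C = β·I_B = 80×0.0884 = 7.07 mA.
V_CE = V_CC − I_C·R_C − I_E·R_E = 5.9 − 7.07×0.47 − 7.16×0.22 = 1 V > V_CE(sat), so the active-region assumption holds.

active; I_C ≈ 7.1 mA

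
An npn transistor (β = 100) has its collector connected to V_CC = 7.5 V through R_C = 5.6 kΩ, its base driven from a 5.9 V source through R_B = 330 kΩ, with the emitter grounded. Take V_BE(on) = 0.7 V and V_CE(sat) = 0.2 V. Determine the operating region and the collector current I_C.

Assume active: I_B = (5.9 − 0.7)/330 = 0.0158 mA, giving I_C = β·I_B = 1.58 mA.
But then V_CE = 7.5 − 1.58×5.6 = -1.32 V < V_CE(sat) = 0.2 V — impossible in the active region.
So the transistor is saturated. With V_CE = 0.2 V, I_C = (V_CC − 0.2)/R_C = 7.3/5.6 = 1.3 mA.
Check: β·I_B = 1.58 mA > I_C = 1.3 mA, confirming saturation.

saturation; I_C ≈ 1.3 mA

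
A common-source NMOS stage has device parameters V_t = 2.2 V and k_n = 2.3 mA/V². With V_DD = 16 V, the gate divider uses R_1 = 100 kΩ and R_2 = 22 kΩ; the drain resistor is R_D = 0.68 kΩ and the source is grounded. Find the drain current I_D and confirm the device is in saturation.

I_D ≈ 0.54 mA

V_G = V_DD·R_2/(R_1+R_2) = 16×22/122 = 2.89 V. With the source grounded, V_GS = V_G = 2.89 V.
Assume saturation: I_D = (k_n/2)(V_GS − V_t)² = (2.3/2)×(2.89 − 2.2)² = 1.15×0.685² = 0.54 mA.
V_DS = V_DD − I_D·R_D = 16 − 0.54×0.68 = 15.6 V.
Saturation requires V_DS ≥ V_GS − V_t = 0.685 V; 15.6 ≥ 0.685 ✓.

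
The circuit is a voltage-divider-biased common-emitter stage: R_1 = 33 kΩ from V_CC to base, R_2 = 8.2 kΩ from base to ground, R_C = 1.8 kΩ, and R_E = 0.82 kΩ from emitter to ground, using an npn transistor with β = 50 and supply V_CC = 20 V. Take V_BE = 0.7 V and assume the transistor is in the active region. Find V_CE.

V_CE ≈ 11 V

Thevenize the base divider: V_Th = V_CC·R_2/(R_1+R_2) = 20×8.2/41.2 = 3.98 V, R_Th = R_1‖R_2 = 6.57 kΩ.
Base-emitter loop: V_Th = I_B·R_Th + V_BE + (β+1)I_B·R_E, so I_B = (3.98 − 0.7) / (6.57 + 51×0.82) = 0.0678 mA.
I_C = β·I_B = 50×0.0678 = 3.39 mA, and I_E = (β+1)I_B = 3.46 mA.
V_CE = V_CC − I_C·R_C − I_E·R_E = 20 − 3.39×1.8 − 3.46×0.82 = 11.1 V.
V_CE = 11.1 V > 0.2 V confirms active-region operation.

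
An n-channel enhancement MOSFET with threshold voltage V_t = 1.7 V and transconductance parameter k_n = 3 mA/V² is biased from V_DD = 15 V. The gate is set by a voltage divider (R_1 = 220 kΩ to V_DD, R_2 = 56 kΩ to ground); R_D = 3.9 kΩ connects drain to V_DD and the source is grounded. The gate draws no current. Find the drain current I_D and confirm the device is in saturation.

V_G = V_DD·R_2/(R_1+R_2) = 15×56/276 = 3.04 V. With the source grounded, V_GS = V_G = 3.04 V.
Assume saturation: I_D = (k_n/2)(V_GS − V_t)² = (3/2)×(3.04 − 1.7)² = 1.5×1.34² = 2.71 mA.
V_DS = V_DD − I_D·R_D = 15 − 2.71×3.9 = 4.44 V.
Saturation requires V_DS ≥ V_GS − V_t = 1.34 V; 4.44 ≥ 1.34 ✓.

I_D ≈ 2.7 mA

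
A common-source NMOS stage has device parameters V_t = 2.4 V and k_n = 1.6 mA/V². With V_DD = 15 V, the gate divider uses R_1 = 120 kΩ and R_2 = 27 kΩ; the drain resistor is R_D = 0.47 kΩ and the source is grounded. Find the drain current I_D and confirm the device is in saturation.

I_D ≈ 0.1 mA

V_G = V_DD·R_2/(R_1+R_2) = 15×27/147 = 2.76 V. With the source grounded, V_GS = V_G = 2.76 V.
Assume saturation: I_D = (k_n/2)(V_GS − V_t)² = (1.6/2)×(2.76 − 2.4)² = 0.8×0.355² = 0.101 mA.
V_DS = V_DD − I_D·R_D = 15 − 0.101×0.47 = 15 V.
Saturation requires V_DS ≥ V_GS − V_t = 0.355 V; 15 ≥ 0.355 ✓.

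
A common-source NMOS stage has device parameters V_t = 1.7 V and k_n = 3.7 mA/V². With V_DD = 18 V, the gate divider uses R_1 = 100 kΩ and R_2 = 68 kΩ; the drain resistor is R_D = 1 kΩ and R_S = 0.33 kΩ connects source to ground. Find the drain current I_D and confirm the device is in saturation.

I_D ≈ 9.9 mA

V_G = V_DD·R_2/(R_1+R_2) = 18×68/168 = 7.29 V.
Assume saturation: I_D = (k_n/2)(V_GS − V_t)² with V_GS = V_G − I_D·R_S = 7.29 − 0.33·I_D.
Substituting gives 0.201·I_D² − 7.82·I_D + 57.7 = 0, with roots I_D = 9.91 or 28.9 mA.
The root I_D = 28.9 mA gives V_GS = -2.25 V ≤ V_t, so take I_D = 9.91 mA.
Then V_GS = 4.01 V and V_DS = V_DD − I_D(R_D+R_S) = 18 − 9.91×1.33 = 4.82 V.
Saturation requires V_DS ≥ V_GS − V_t = 2.31 V; 4.82 ≥ 2.31 ✓.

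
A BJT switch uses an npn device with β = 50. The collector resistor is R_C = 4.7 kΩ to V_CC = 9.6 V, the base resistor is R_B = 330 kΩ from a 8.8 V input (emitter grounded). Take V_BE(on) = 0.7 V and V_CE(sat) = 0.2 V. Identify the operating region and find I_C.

Assume active. Base-emitter loop: I_B = (V_BB − V_BE)/R_B = (8.8 − 0.7)/330 = 0.0245 mA.
I_C = β·I_B = 50×0.0245 = 1.23 mA.
V_CE = V_CC − I_C·R_C = 9.6 − 1.23×4.7 = 3.83 V > V_CE(sat), so the active-region assumption holds.

active; I_C ≈ 1.2 mA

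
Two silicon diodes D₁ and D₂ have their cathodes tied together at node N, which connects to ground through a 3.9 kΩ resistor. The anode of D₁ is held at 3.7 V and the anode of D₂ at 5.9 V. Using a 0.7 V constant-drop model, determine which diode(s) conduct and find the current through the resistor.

Only D₂ conducts; I_R ≈ 1.3 mA

Assume both conduct. Then node N would need to be at both 3.7−0.7 = 3 V and 5.9−0.7 = 5.2 V, which is impossible.
Assume only D₂ conducts: V_N = 5.9 − 0.7 = 5.2 V, so I_R = 5.2/3.9 = 1.33 mA.
Check D₁: its anode-to-cathode voltage is 3.7 − 5.2 = -1.5 V < 0.7 V, so it is off. The assumption is consistent.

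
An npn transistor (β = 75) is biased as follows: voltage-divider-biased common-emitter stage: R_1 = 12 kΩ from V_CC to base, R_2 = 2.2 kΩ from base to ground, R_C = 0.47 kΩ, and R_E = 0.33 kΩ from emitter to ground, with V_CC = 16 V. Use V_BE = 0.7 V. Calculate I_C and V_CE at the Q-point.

I_C ≈ 5 mA, V_CE ≈ 12 V

Thevenize the base divider: V_Th = V_CC·R_2/(R_1+R_2) = 16×2.2/14.2 = 2.48 V, R_Th = R_1‖R_2 = 1.86 kΩ.
Base-emitter loop: V_Th = I_B·R_Th + V_BE + (β+1)I_B·R_E, so I_B = (2.48 − 0.7) / (1.86 + 76×0.33) = 0.066 mA.
I_C = β·I_B = 75×0.066 = 4.95 mA, and I_E = (β+1)I_B = 5.02 mA.
V_CE = V_CC − I_C·R_C − I_E·R_E = 16 − 4.95×0.47 − 5.02×0.33 = 12 V.
V_CE = 12 V > 0.2 V confirms active-region operation.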